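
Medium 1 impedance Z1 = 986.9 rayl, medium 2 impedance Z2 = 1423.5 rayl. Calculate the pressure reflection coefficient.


Given values:
  Z1 = 986.9 rayl, Z2 = 1423.5 rayl
Formula: R = (Z2 - Z1) / (Z2 + Z1)
Numerator: Z2 - Z1 = 1423.5 - 986.9 = 436.6
Denominator: Z2 + Z1 = 1423.5 + 986.9 = 2410.4
R = 436.6 / 2410.4 = 0.1811

0.1811


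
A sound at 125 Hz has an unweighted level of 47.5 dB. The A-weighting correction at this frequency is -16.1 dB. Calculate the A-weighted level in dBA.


Given values:
  SPL = 47.5 dB
  A-weighting at 125 Hz = -16.1 dB
Formula: L_A = SPL + A_weight
L_A = 47.5 + (-16.1)
L_A = 31.4

31.4 dBA


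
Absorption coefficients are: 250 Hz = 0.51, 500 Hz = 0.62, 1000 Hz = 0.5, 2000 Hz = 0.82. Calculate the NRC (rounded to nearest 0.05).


Given values:
  a_250 = 0.51, a_500 = 0.62
  a_1000 = 0.5, a_2000 = 0.82
Formula: NRC = (a250 + a500 + a1000 + a2000) / 4
Sum = 0.51 + 0.62 + 0.5 + 0.82 = 2.45
NRC = 2.45 / 4 = 0.6125
Rounded to nearest 0.05: 0.6

0.6


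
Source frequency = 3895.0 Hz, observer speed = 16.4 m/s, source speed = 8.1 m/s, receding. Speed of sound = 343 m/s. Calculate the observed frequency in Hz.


Given values:
  f_s = 3895.0 Hz, v_o = 16.4 m/s, v_s = 8.1 m/s
  Direction: receding
Formula: f_o = f_s * (c - v_o) / (c + v_s)
Numerator: c - v_o = 343 - 16.4 = 326.6
Denominator: c + v_s = 343 + 8.1 = 351.1
f_o = 3895.0 * 326.6 / 351.1 = 3623.2

3623.2 Hz


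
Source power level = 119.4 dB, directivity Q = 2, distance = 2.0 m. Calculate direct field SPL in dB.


Given values:
  Lw = 119.4 dB, Q = 2, r = 2.0 m
Formula: SPL = Lw + 10 * log10(Q / (4 * pi * r^2))
Compute 4 * pi * r^2 = 4 * pi * 2.0^2 = 50.2655
Compute Q / denom = 2 / 50.2655 = 0.03978872
Compute 10 * log10(0.03978872) = -14.0024
SPL = 119.4 + (-14.0024) = 105.4

105.4 dB


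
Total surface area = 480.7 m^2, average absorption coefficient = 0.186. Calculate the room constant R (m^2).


Given values:
  S = 480.7 m^2, alpha = 0.186
Formula: R = S * alpha / (1 - alpha)
Numerator: 480.7 * 0.186 = 89.4102
Denominator: 1 - 0.186 = 0.814
R = 89.4102 / 0.814 = 109.84

109.84 m^2


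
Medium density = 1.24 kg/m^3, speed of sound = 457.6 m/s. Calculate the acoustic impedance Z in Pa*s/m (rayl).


Given values:
  rho = 1.24 kg/m^3
  c = 457.6 m/s
Formula: Z = rho * c
Z = 1.24 * 457.6
Z = 567.42

567.42 rayl


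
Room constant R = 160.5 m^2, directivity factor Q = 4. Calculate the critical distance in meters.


Given values:
  R = 160.5 m^2, Q = 4
Formula: d_c = 0.141 * sqrt(Q * R)
Compute Q * R = 4 * 160.5 = 642.0
Compute sqrt(642.0) = 25.3377
d_c = 0.141 * 25.3377 = 3.573

3.573 m


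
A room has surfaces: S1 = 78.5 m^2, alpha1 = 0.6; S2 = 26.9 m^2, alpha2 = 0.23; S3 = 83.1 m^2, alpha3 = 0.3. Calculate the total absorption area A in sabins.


Given surfaces:
  Surface 1: 78.5 * 0.6 = 47.1
  Surface 2: 26.9 * 0.23 = 6.187
  Surface 3: 83.1 * 0.3 = 24.93
Formula: A = sum(Si * alpha_i)
A = 47.1 + 6.187 + 24.93
A = 78.22

78.22 sabins


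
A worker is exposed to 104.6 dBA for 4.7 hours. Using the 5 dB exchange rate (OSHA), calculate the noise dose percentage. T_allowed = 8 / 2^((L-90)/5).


Given values:
  L = 104.6 dBA, T = 4.7 hours
Formula: T_allowed = 8 / 2^((L - 90) / 5)
Compute exponent: (104.6 - 90) / 5 = 2.92
Compute 2^(2.92) = 7.568461
T_allowed = 8 / 7.568461 = 1.057018 hours
Dose = (T / T_allowed) * 100
Dose = (4.7 / 1.057018) * 100 = 444.65

444.65 %


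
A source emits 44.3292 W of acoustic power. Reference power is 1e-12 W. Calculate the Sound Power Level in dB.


Given values:
  W = 44.3292 W
  W_ref = 1e-12 W
Formula: SWL = 10 * log10(W / W_ref)
Compute ratio: W / W_ref = 44329200000000
Compute log10: log10(44329200000000) = 13.64669
Multiply: SWL = 10 * 13.64669 = 136.47

136.47 dB


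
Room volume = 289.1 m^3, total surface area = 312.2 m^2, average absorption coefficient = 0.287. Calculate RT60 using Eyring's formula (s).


Given values:
  V = 289.1 m^3, S = 312.2 m^2, alpha = 0.287
Formula: RT60 = 0.161 * V / (-S * ln(1 - alpha))
Compute ln(1 - 0.287) = ln(0.713) = -0.338274
Denominator: -312.2 * -0.338274 = 105.6091
Numerator: 0.161 * 289.1 = 46.5451
RT60 = 46.5451 / 105.6091 = 0.441

0.441 s


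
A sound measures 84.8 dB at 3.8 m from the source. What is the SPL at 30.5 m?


Given values:
  SPL1 = 84.8 dB, r1 = 3.8 m, r2 = 30.5 m
Formula: SPL2 = SPL1 - 20 * log10(r2 / r1)
Compute ratio: r2 / r1 = 30.5 / 3.8 = 8.0263
Compute log10: log10(8.0263) = 0.904515
Compute drop: 20 * 0.904515 = 18.0903
SPL2 = 84.8 - 18.0903 = 66.71

66.71 dB


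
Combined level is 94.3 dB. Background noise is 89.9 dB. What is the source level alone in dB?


Given values:
  L_total = 94.3 dB, L_bg = 89.9 dB
Formula: L_source = 10 * log10(10^(L_total/10) - 10^(L_bg/10))
Convert to linear:
  10^(94.3/10) = 2691534803.9269
  10^(89.9/10) = 977237220.9558
Difference: 2691534803.9269 - 977237220.9558 = 1714297582.9711
L_source = 10 * log10(1714297582.9711) = 92.34

92.34 dB


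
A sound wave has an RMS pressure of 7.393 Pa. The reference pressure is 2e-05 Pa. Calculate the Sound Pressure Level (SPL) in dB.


Given values:
  p = 7.393 Pa
  p_ref = 2e-05 Pa
Formula: SPL = 20 * log10(p / p_ref)
Compute ratio: p / p_ref = 7.393 / 2e-05 = 369650
Compute log10: log10(369650) = 5.567791
Multiply: SPL = 20 * 5.567791 = 111.36

111.36 dB


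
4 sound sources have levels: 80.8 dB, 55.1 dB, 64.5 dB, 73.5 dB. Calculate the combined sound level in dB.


Formula: L_total = 10 * log10( sum(10^(Li/10)) )
  Source 1: 10^(80.8/10) = 120226443.4617
  Source 2: 10^(55.1/10) = 323593.6569
  Source 3: 10^(64.5/10) = 2818382.9313
  Source 4: 10^(73.5/10) = 22387211.3857
Sum of linear values = 145755631.4356
L_total = 10 * log10(145755631.4356) = 81.64

81.64 dB


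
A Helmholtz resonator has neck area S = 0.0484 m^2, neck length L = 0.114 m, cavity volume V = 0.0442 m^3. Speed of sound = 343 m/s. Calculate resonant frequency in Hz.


Given values:
  S = 0.0484 m^2, L = 0.114 m, V = 0.0442 m^3, c = 343 m/s
Formula: f = (c / (2*pi)) * sqrt(S / (V * L))
Compute V * L = 0.0442 * 0.114 = 0.0050388
Compute S / (V * L) = 0.0484 / 0.0050388 = 9.6055
Compute sqrt(9.6055) = 3.099274
Compute c / (2*pi) = 343 / 6.283185 = 54.590148
f = 54.590148 * 3.099274 = 169.19

169.19 Hz


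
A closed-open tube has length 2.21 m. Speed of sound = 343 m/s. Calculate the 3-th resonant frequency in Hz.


Given values:
  Tube type: closed-open, L = 2.21 m, c = 343 m/s, n = 3
Formula: f_n = (2n - 1) * c / (4 * L)
Compute 2n - 1 = 2*3 - 1 = 5
Compute 4 * L = 4 * 2.21 = 8.84
f = 5 * 343 / 8.84
f = 194.0

194.0 Hz


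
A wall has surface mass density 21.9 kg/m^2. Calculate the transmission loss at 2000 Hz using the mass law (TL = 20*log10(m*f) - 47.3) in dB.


Given values:
  m = 21.9 kg/m^2, f = 2000 Hz
Formula: TL = 20 * log10(m * f) - 47.3
Compute m * f = 21.9 * 2000 = 43800.0
Compute log10(43800.0) = 4.641474
Compute 20 * 4.641474 = 92.8295
TL = 92.8295 - 47.3 = 45.53

45.53 dB


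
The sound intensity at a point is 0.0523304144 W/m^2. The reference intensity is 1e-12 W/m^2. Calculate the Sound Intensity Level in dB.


Given values:
  I = 0.0523304144 W/m^2
  I_ref = 1e-12 W/m^2
Formula: SIL = 10 * log10(I / I_ref)
Compute ratio: I / I_ref = 52330414400
Compute log10: log10(52330414400) = 10.718754
Multiply: SIL = 10 * 10.718754 = 107.19

107.19 dB


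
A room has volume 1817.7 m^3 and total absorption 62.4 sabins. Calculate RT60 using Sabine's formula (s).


Given values:
  V = 1817.7 m^3
  A = 62.4 sabins
Formula: RT60 = 0.161 * V / A
Numerator: 0.161 * 1817.7 = 292.6497
RT60 = 292.6497 / 62.4 = 4.69

4.69 s


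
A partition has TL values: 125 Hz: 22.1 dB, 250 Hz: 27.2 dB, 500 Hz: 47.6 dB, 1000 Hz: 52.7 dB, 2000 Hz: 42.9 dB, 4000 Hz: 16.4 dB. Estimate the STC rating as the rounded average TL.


Given TL values at each frequency:
  125 Hz: 22.1 dB
  250 Hz: 27.2 dB
  500 Hz: 47.6 dB
  1000 Hz: 52.7 dB
  2000 Hz: 42.9 dB
  4000 Hz: 16.4 dB
Formula: STC ~ round(average of TL values)
Sum = 22.1 + 27.2 + 47.6 + 52.7 + 42.9 + 16.4 = 208.9
Average = 208.9 / 6 = 34.82
Rounded: 35

35


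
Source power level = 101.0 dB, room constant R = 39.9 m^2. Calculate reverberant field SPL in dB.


Given values:
  Lw = 101.0 dB, R = 39.9 m^2
Formula: SPL = Lw + 10 * log10(4 / R)
Compute 4 / R = 4 / 39.9 = 0.100251
Compute 10 * log10(0.100251) = -9.9891
SPL = 101.0 + (-9.9891) = 91.01

91.01 dB


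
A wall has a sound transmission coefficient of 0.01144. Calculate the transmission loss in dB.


Given values:
  tau = 0.01144
Formula: TL = 10 * log10(1 / tau)
Compute 1 / tau = 1 / 0.01144 = 87.4126
Compute log10(87.4126) = 1.941574
TL = 10 * 1.941574 = 19.42

19.42 dB


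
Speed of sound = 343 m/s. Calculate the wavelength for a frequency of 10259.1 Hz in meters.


Given values:
  c = 343 m/s, f = 10259.1 Hz
Formula: lambda = c / f
lambda = 343 / 10259.1
lambda = 0.0334

0.0334 m


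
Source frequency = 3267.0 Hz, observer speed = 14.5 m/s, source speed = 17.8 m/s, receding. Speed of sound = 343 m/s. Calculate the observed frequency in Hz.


Given values:
  f_s = 3267.0 Hz, v_o = 14.5 m/s, v_s = 17.8 m/s
  Direction: receding
Formula: f_o = f_s * (c - v_o) / (c + v_s)
Numerator: c - v_o = 343 - 14.5 = 328.5
Denominator: c + v_s = 343 + 17.8 = 360.8
f_o = 3267.0 * 328.5 / 360.8 = 2974.53

2974.53 Hz


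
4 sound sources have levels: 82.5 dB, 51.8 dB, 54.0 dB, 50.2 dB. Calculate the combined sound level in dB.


Formula: L_total = 10 * log10( sum(10^(Li/10)) )
  Source 1: 10^(82.5/10) = 177827941.0039
  Source 2: 10^(51.8/10) = 151356.1248
  Source 3: 10^(54.0/10) = 251188.6432
  Source 4: 10^(50.2/10) = 104712.8548
Sum of linear values = 178335198.6267
L_total = 10 * log10(178335198.6267) = 82.51

82.51 dB


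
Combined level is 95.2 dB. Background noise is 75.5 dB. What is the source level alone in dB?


Given values:
  L_total = 95.2 dB, L_bg = 75.5 dB
Formula: L_source = 10 * log10(10^(L_total/10) - 10^(L_bg/10))
Convert to linear:
  10^(95.2/10) = 3311311214.8259
  10^(75.5/10) = 35481338.9234
Difference: 3311311214.8259 - 35481338.9234 = 3275829875.9025
L_source = 10 * log10(3275829875.9025) = 95.15

95.15 dB


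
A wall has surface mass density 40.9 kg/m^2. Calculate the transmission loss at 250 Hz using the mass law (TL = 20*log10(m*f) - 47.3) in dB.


Given values:
  m = 40.9 kg/m^2, f = 250 Hz
Formula: TL = 20 * log10(m * f) - 47.3
Compute m * f = 40.9 * 250 = 10225.0
Compute log10(10225.0) = 4.009663
Compute 20 * 4.009663 = 80.1933
TL = 80.1933 - 47.3 = 32.89

32.89 dB


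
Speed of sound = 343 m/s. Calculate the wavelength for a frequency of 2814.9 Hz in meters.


Given values:
  c = 343 m/s, f = 2814.9 Hz
Formula: lambda = c / f
lambda = 343 / 2814.9
lambda = 0.1219

0.1219 m


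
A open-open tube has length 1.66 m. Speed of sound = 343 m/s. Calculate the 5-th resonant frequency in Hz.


Given values:
  Tube type: open-open, L = 1.66 m, c = 343 m/s, n = 5
Formula: f_n = n * c / (2 * L)
Compute 2 * L = 2 * 1.66 = 3.32
f = 5 * 343 / 3.32
f = 516.57

516.57 Hz


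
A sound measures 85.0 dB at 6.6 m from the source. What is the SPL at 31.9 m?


Given values:
  SPL1 = 85.0 dB, r1 = 6.6 m, r2 = 31.9 m
Formula: SPL2 = SPL1 - 20 * log10(r2 / r1)
Compute ratio: r2 / r1 = 31.9 / 6.6 = 4.8333
Compute log10: log10(4.8333) = 0.684244
Compute drop: 20 * 0.684244 = 13.6849
SPL2 = 85.0 - 13.6849 = 71.32

71.32 dB


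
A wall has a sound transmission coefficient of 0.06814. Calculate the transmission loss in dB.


Given values:
  tau = 0.06814
Formula: TL = 10 * log10(1 / tau)
Compute 1 / tau = 1 / 0.06814 = 14.6757
Compute log10(14.6757) = 1.166599
TL = 10 * 1.166599 = 11.67

11.67 dB


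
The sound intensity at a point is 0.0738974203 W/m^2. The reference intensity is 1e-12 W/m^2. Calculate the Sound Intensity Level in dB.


Given values:
  I = 0.0738974203 W/m^2
  I_ref = 1e-12 W/m^2
Formula: SIL = 10 * log10(I / I_ref)
Compute ratio: I / I_ref = 73897420300
Compute log10: log10(73897420300) = 10.868629
Multiply: SIL = 10 * 10.868629 = 108.69

108.69 dB


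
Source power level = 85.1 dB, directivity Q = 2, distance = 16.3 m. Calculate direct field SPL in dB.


Given values:
  Lw = 85.1 dB, Q = 2, r = 16.3 m
Formula: SPL = Lw + 10 * log10(Q / (4 * pi * r^2))
Compute 4 * pi * r^2 = 4 * pi * 16.3^2 = 3338.759
Compute Q / denom = 2 / 3338.759 = 0.00059902
Compute 10 * log10(0.00059902) = -32.2256
SPL = 85.1 + (-32.2256) = 52.87

52.87 dB


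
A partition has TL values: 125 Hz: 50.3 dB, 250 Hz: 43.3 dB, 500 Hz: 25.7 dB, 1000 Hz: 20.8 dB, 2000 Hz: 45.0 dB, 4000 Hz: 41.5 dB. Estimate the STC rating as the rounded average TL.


Given TL values at each frequency:
  125 Hz: 50.3 dB
  250 Hz: 43.3 dB
  500 Hz: 25.7 dB
  1000 Hz: 20.8 dB
  2000 Hz: 45.0 dB
  4000 Hz: 41.5 dB
Formula: STC ~ round(average of TL values)
Sum = 50.3 + 43.3 + 25.7 + 20.8 + 45.0 + 41.5 = 226.6
Average = 226.6 / 6 = 37.77
Rounded: 38

38


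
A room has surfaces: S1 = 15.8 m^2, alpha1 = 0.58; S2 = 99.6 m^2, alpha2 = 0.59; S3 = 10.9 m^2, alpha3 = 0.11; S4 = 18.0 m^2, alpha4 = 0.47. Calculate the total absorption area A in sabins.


Given surfaces:
  Surface 1: 15.8 * 0.58 = 9.164
  Surface 2: 99.6 * 0.59 = 58.764
  Surface 3: 10.9 * 0.11 = 1.199
  Surface 4: 18.0 * 0.47 = 8.46
Formula: A = sum(Si * alpha_i)
A = 9.164 + 58.764 + 1.199 + 8.46
A = 77.59

77.59 sabins


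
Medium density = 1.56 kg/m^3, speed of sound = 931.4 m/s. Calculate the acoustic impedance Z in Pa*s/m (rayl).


Given values:
  rho = 1.56 kg/m^3
  c = 931.4 m/s
Formula: Z = rho * c
Z = 1.56 * 931.4
Z = 1452.98

1452.98 rayl


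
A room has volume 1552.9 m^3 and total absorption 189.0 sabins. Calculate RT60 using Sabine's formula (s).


Given values:
  V = 1552.9 m^3
  A = 189.0 sabins
Formula: RT60 = 0.161 * V / A
Numerator: 0.161 * 1552.9 = 250.0169
RT60 = 250.0169 / 189.0 = 1.323

1.323 s


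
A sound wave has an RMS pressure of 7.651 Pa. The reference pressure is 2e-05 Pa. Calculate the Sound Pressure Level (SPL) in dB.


Given values:
  p = 7.651 Pa
  p_ref = 2e-05 Pa
Formula: SPL = 20 * log10(p / p_ref)
Compute ratio: p / p_ref = 7.651 / 2e-05 = 382550
Compute log10: log10(382550) = 5.582688
Multiply: SPL = 20 * 5.582688 = 111.65

111.65 dB


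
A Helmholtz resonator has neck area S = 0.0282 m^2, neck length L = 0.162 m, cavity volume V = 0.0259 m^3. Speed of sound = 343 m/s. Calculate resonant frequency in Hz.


Given values:
  S = 0.0282 m^2, L = 0.162 m, V = 0.0259 m^3, c = 343 m/s
Formula: f = (c / (2*pi)) * sqrt(S / (V * L))
Compute V * L = 0.0259 * 0.162 = 0.0041958
Compute S / (V * L) = 0.0282 / 0.0041958 = 6.721
Compute sqrt(6.721) = 2.592489
Compute c / (2*pi) = 343 / 6.283185 = 54.590148
f = 54.590148 * 2.592489 = 141.52

141.52 Hz


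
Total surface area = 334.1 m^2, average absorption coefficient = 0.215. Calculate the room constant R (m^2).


Given values:
  S = 334.1 m^2, alpha = 0.215
Formula: R = S * alpha / (1 - alpha)
Numerator: 334.1 * 0.215 = 71.8315
Denominator: 1 - 0.215 = 0.785
R = 71.8315 / 0.785 = 91.51

91.51 m^2


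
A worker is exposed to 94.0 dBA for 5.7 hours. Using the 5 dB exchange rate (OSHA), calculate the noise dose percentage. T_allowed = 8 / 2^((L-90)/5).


Given values:
  L = 94.0 dBA, T = 5.7 hours
Formula: T_allowed = 8 / 2^((L - 90) / 5)
Compute exponent: (94.0 - 90) / 5 = 0.8
Compute 2^(0.8) = 1.741101
T_allowed = 8 / 1.741101 = 4.594794 hours
Dose = (T / T_allowed) * 100
Dose = (5.7 / 4.594794) * 100 = 124.05

124.05 %


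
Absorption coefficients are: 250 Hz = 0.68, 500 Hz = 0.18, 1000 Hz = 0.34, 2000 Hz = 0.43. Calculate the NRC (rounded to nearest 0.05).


Given values:
  a_250 = 0.68, a_500 = 0.18
  a_1000 = 0.34, a_2000 = 0.43
Formula: NRC = (a250 + a500 + a1000 + a2000) / 4
Sum = 0.68 + 0.18 + 0.34 + 0.43 = 1.63
NRC = 1.63 / 4 = 0.4075
Rounded to nearest 0.05: 0.4

0.4


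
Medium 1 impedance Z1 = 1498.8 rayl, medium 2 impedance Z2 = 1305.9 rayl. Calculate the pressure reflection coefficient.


Given values:
  Z1 = 1498.8 rayl, Z2 = 1305.9 rayl
Formula: R = (Z2 - Z1) / (Z2 + Z1)
Numerator: Z2 - Z1 = 1305.9 - 1498.8 = -192.9
Denominator: Z2 + Z1 = 1305.9 + 1498.8 = 2804.7
R = -192.9 / 2804.7 = -0.0688

-0.0688


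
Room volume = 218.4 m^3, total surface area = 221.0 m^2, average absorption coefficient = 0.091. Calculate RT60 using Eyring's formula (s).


Given values:
  V = 218.4 m^3, S = 221.0 m^2, alpha = 0.091
Formula: RT60 = 0.161 * V / (-S * ln(1 - alpha))
Compute ln(1 - 0.091) = ln(0.909) = -0.09541
Denominator: -221.0 * -0.09541 = 21.0856
Numerator: 0.161 * 218.4 = 35.1624
RT60 = 35.1624 / 21.0856 = 1.668

1.668 s


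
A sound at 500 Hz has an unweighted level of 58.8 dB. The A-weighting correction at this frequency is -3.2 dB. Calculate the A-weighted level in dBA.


Given values:
  SPL = 58.8 dB
  A-weighting at 500 Hz = -3.2 dB
Formula: L_A = SPL + A_weight
L_A = 58.8 + (-3.2)
L_A = 55.6

55.6 dBA


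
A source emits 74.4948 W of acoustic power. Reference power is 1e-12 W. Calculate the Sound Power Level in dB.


Given values:
  W = 74.4948 W
  W_ref = 1e-12 W
Formula: SWL = 10 * log10(W / W_ref)
Compute ratio: W / W_ref = 74494800000000
Compute log10: log10(74494800000000) = 13.872126
Multiply: SWL = 10 * 13.872126 = 138.72

138.72 dB


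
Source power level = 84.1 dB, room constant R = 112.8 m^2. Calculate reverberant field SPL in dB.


Given values:
  Lw = 84.1 dB, R = 112.8 m^2
Formula: SPL = Lw + 10 * log10(4 / R)
Compute 4 / R = 4 / 112.8 = 0.035461
Compute 10 * log10(0.035461) = -14.5025
SPL = 84.1 + (-14.5025) = 69.6

69.6 dB


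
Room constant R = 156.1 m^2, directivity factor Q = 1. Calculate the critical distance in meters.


Given values:
  R = 156.1 m^2, Q = 1
Formula: d_c = 0.141 * sqrt(Q * R)
Compute Q * R = 1 * 156.1 = 156.1
Compute sqrt(156.1) = 12.494
d_c = 0.141 * 12.494 = 1.762

1.762 m


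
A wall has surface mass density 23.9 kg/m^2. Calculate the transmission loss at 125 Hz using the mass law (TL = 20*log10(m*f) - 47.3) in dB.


Given values:
  m = 23.9 kg/m^2, f = 125 Hz
Formula: TL = 20 * log10(m * f) - 47.3
Compute m * f = 23.9 * 125 = 2987.5
Compute log10(2987.5) = 3.475308
Compute 20 * 3.475308 = 69.5062
TL = 69.5062 - 47.3 = 22.21

22.21 dB


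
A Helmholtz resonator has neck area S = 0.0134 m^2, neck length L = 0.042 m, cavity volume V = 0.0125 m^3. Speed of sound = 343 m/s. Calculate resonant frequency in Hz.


Given values:
  S = 0.0134 m^2, L = 0.042 m, V = 0.0125 m^3, c = 343 m/s
Formula: f = (c / (2*pi)) * sqrt(S / (V * L))
Compute V * L = 0.0125 * 0.042 = 0.000525
Compute S / (V * L) = 0.0134 / 0.000525 = 25.5238
Compute sqrt(25.5238) = 5.052108
Compute c / (2*pi) = 343 / 6.283185 = 54.590148
f = 54.590148 * 5.052108 = 275.8

275.8 Hz


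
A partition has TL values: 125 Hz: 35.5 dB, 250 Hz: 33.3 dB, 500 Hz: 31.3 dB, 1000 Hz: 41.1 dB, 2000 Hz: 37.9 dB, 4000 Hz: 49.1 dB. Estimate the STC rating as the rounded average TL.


Given TL values at each frequency:
  125 Hz: 35.5 dB
  250 Hz: 33.3 dB
  500 Hz: 31.3 dB
  1000 Hz: 41.1 dB
  2000 Hz: 37.9 dB
  4000 Hz: 49.1 dB
Formula: STC ~ round(average of TL values)
Sum = 35.5 + 33.3 + 31.3 + 41.1 + 37.9 + 49.1 = 228.2
Average = 228.2 / 6 = 38.03
Rounded: 38

38


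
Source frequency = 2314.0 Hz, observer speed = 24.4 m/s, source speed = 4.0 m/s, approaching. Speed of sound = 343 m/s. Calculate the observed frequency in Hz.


Given values:
  f_s = 2314.0 Hz, v_o = 24.4 m/s, v_s = 4.0 m/s
  Direction: approaching
Formula: f_o = f_s * (c + v_o) / (c - v_s)
Numerator: c + v_o = 343 + 24.4 = 367.4
Denominator: c - v_s = 343 - 4.0 = 339.0
f_o = 2314.0 * 367.4 / 339.0 = 2507.86

2507.86 Hz


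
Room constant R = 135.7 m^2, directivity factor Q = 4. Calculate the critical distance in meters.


Given values:
  R = 135.7 m^2, Q = 4
Formula: d_c = 0.141 * sqrt(Q * R)
Compute Q * R = 4 * 135.7 = 542.8
Compute sqrt(542.8) = 23.2981
d_c = 0.141 * 23.2981 = 3.285

3.285 m


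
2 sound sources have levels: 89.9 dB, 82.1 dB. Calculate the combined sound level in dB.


Formula: L_total = 10 * log10( sum(10^(Li/10)) )
  Source 1: 10^(89.9/10) = 977237220.9558
  Source 2: 10^(82.1/10) = 162181009.7359
Sum of linear values = 1139418230.6917
L_total = 10 * log10(1139418230.6917) = 90.57

90.57 dB


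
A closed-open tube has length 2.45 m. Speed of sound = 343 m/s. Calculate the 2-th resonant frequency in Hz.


Given values:
  Tube type: closed-open, L = 2.45 m, c = 343 m/s, n = 2
Formula: f_n = (2n - 1) * c / (4 * L)
Compute 2n - 1 = 2*2 - 1 = 3
Compute 4 * L = 4 * 2.45 = 9.8
f = 3 * 343 / 9.8
f = 105.0

105.0 Hz


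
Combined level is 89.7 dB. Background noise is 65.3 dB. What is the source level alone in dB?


Given values:
  L_total = 89.7 dB, L_bg = 65.3 dB
Formula: L_source = 10 * log10(10^(L_total/10) - 10^(L_bg/10))
Convert to linear:
  10^(89.7/10) = 933254300.797
  10^(65.3/10) = 3388441.5614
Difference: 933254300.797 - 3388441.5614 = 929865859.2356
L_source = 10 * log10(929865859.2356) = 89.68

89.68 dB


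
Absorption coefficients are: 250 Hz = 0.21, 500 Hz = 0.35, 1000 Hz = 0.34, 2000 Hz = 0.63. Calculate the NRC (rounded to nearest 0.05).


Given values:
  a_250 = 0.21, a_500 = 0.35
  a_1000 = 0.34, a_2000 = 0.63
Formula: NRC = (a250 + a500 + a1000 + a2000) / 4
Sum = 0.21 + 0.35 + 0.34 + 0.63 = 1.53
NRC = 1.53 / 4 = 0.3825
Rounded to nearest 0.05: 0.4

0.4


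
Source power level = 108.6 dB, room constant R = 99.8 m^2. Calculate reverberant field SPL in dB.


Given values:
  Lw = 108.6 dB, R = 99.8 m^2
Formula: SPL = Lw + 10 * log10(4 / R)
Compute 4 / R = 4 / 99.8 = 0.04008
Compute 10 * log10(0.04008) = -13.9707
SPL = 108.6 + (-13.9707) = 94.63

94.63 dB


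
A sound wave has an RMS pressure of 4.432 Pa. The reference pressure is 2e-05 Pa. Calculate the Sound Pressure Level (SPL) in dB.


Given values:
  p = 4.432 Pa
  p_ref = 2e-05 Pa
Formula: SPL = 20 * log10(p / p_ref)
Compute ratio: p / p_ref = 4.432 / 2e-05 = 221600
Compute log10: log10(221600) = 5.34557
Multiply: SPL = 20 * 5.34557 = 106.91

106.91 dB


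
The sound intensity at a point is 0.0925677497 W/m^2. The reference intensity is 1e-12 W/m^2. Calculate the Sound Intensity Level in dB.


Given values:
  I = 0.0925677497 W/m^2
  I_ref = 1e-12 W/m^2
Formula: SIL = 10 * log10(I / I_ref)
Compute ratio: I / I_ref = 92567749700
Compute log10: log10(92567749700) = 10.96646
Multiply: SIL = 10 * 10.96646 = 109.66

109.66 dB


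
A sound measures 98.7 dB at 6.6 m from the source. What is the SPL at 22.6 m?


Given values:
  SPL1 = 98.7 dB, r1 = 6.6 m, r2 = 22.6 m
Formula: SPL2 = SPL1 - 20 * log10(r2 / r1)
Compute ratio: r2 / r1 = 22.6 / 6.6 = 3.4242
Compute log10: log10(3.4242) = 0.534559
Compute drop: 20 * 0.534559 = 10.6912
SPL2 = 98.7 - 10.6912 = 88.01

88.01 dB


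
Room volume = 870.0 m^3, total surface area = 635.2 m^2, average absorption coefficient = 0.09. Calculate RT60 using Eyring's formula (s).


Given values:
  V = 870.0 m^3, S = 635.2 m^2, alpha = 0.09
Formula: RT60 = 0.161 * V / (-S * ln(1 - alpha))
Compute ln(1 - 0.09) = ln(0.91) = -0.094311
Denominator: -635.2 * -0.094311 = 59.9063
Numerator: 0.161 * 870.0 = 140.07
RT60 = 140.07 / 59.9063 = 2.338

2.338 s


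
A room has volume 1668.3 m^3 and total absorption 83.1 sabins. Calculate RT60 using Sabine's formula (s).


Given values:
  V = 1668.3 m^3
  A = 83.1 sabins
Formula: RT60 = 0.161 * V / A
Numerator: 0.161 * 1668.3 = 268.5963
RT60 = 268.5963 / 83.1 = 3.232

3.232 s


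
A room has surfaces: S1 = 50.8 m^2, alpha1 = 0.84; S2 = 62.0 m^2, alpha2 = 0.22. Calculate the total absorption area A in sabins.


Given surfaces:
  Surface 1: 50.8 * 0.84 = 42.672
  Surface 2: 62.0 * 0.22 = 13.64
Formula: A = sum(Si * alpha_i)
A = 42.672 + 13.64
A = 56.31

56.31 sabins


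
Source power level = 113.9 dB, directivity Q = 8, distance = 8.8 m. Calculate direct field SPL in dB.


Given values:
  Lw = 113.9 dB, Q = 8, r = 8.8 m
Formula: SPL = Lw + 10 * log10(Q / (4 * pi * r^2))
Compute 4 * pi * r^2 = 4 * pi * 8.8^2 = 973.1397
Compute Q / denom = 8 / 973.1397 = 0.00822081
Compute 10 * log10(0.00822081) = -20.8509
SPL = 113.9 + (-20.8509) = 93.05

93.05 dB


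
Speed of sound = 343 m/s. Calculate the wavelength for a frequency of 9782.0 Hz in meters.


Given values:
  c = 343 m/s, f = 9782.0 Hz
Formula: lambda = c / f
lambda = 343 / 9782.0
lambda = 0.0351

0.0351 m


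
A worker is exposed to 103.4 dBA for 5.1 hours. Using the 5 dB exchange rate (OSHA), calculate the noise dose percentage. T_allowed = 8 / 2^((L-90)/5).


Given values:
  L = 103.4 dBA, T = 5.1 hours
Formula: T_allowed = 8 / 2^((L - 90) / 5)
Compute exponent: (103.4 - 90) / 5 = 2.68
Compute 2^(2.68) = 6.408559
T_allowed = 8 / 6.408559 = 1.248331 hours
Dose = (T / T_allowed) * 100
Dose = (5.1 / 1.248331) * 100 = 408.55

408.55 %


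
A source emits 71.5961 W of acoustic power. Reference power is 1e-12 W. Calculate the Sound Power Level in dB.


Given values:
  W = 71.5961 W
  W_ref = 1e-12 W
Formula: SWL = 10 * log10(W / W_ref)
Compute ratio: W / W_ref = 71596100000000
Compute log10: log10(71596100000000) = 13.854889
Multiply: SWL = 10 * 13.854889 = 138.55

138.55 dB


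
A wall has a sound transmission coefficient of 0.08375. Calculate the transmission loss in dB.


Given values:
  tau = 0.08375
Formula: TL = 10 * log10(1 / tau)
Compute 1 / tau = 1 / 0.08375 = 11.9403
Compute log10(11.9403) = 1.077015
TL = 10 * 1.077015 = 10.77

10.77 dB


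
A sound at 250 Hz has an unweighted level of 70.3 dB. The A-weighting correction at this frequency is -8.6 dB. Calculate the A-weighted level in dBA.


Given values:
  SPL = 70.3 dB
  A-weighting at 250 Hz = -8.6 dB
Formula: L_A = SPL + A_weight
L_A = 70.3 + (-8.6)
L_A = 61.7

61.7 dBA


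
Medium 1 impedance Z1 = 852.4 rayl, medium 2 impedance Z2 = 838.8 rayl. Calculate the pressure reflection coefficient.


Given values:
  Z1 = 852.4 rayl, Z2 = 838.8 rayl
Formula: R = (Z2 - Z1) / (Z2 + Z1)
Numerator: Z2 - Z1 = 838.8 - 852.4 = -13.6
Denominator: Z2 + Z1 = 838.8 + 852.4 = 1691.2
R = -13.6 / 1691.2 = -0.008

-0.008


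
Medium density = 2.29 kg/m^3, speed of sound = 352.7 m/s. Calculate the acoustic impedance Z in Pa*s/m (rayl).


Given values:
  rho = 2.29 kg/m^3
  c = 352.7 m/s
Formula: Z = rho * c
Z = 2.29 * 352.7
Z = 807.68

807.68 rayl


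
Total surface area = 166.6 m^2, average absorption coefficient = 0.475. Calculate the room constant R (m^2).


Given values:
  S = 166.6 m^2, alpha = 0.475
Formula: R = S * alpha / (1 - alpha)
Numerator: 166.6 * 0.475 = 79.135
Denominator: 1 - 0.475 = 0.525
R = 79.135 / 0.525 = 150.73

150.73 m^2


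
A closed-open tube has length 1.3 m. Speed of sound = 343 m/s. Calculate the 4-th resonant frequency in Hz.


Given values:
  Tube type: closed-open, L = 1.3 m, c = 343 m/s, n = 4
Formula: f_n = (2n - 1) * c / (4 * L)
Compute 2n - 1 = 2*4 - 1 = 7
Compute 4 * L = 4 * 1.3 = 5.2
f = 7 * 343 / 5.2
f = 461.73

461.73 Hz


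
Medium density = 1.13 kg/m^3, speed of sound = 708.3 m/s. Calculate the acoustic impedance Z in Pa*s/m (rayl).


Given values:
  rho = 1.13 kg/m^3
  c = 708.3 m/s
Formula: Z = rho * c
Z = 1.13 * 708.3
Z = 800.38

800.38 rayl


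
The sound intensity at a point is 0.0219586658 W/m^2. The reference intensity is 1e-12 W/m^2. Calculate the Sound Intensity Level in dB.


Given values:
  I = 0.0219586658 W/m^2
  I_ref = 1e-12 W/m^2
Formula: SIL = 10 * log10(I / I_ref)
Compute ratio: I / I_ref = 21958665800
Compute log10: log10(21958665800) = 10.341606
Multiply: SIL = 10 * 10.341606 = 103.42

103.42 dB


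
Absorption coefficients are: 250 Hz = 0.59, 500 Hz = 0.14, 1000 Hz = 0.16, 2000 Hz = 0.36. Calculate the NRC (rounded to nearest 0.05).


Given values:
  a_250 = 0.59, a_500 = 0.14
  a_1000 = 0.16, a_2000 = 0.36
Formula: NRC = (a250 + a500 + a1000 + a2000) / 4
Sum = 0.59 + 0.14 + 0.16 + 0.36 = 1.25
NRC = 1.25 / 4 = 0.3125
Rounded to nearest 0.05: 0.3

0.3


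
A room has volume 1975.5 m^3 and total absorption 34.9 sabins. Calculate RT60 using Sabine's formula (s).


Given values:
  V = 1975.5 m^3
  A = 34.9 sabins
Formula: RT60 = 0.161 * V / A
Numerator: 0.161 * 1975.5 = 318.0555
RT60 = 318.0555 / 34.9 = 9.113

9.113 s


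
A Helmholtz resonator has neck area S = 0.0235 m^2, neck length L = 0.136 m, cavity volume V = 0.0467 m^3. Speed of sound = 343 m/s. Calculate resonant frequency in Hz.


Given values:
  S = 0.0235 m^2, L = 0.136 m, V = 0.0467 m^3, c = 343 m/s
Formula: f = (c / (2*pi)) * sqrt(S / (V * L))
Compute V * L = 0.0467 * 0.136 = 0.0063512
Compute S / (V * L) = 0.0235 / 0.0063512 = 3.7001
Compute sqrt(3.7001) = 1.923564
Compute c / (2*pi) = 343 / 6.283185 = 54.590148
f = 54.590148 * 1.923564 = 105.01

105.01 Hz


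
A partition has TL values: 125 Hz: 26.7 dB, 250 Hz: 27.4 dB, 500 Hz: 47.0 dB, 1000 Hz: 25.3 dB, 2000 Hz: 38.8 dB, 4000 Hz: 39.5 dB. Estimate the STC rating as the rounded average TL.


Given TL values at each frequency:
  125 Hz: 26.7 dB
  250 Hz: 27.4 dB
  500 Hz: 47.0 dB
  1000 Hz: 25.3 dB
  2000 Hz: 38.8 dB
  4000 Hz: 39.5 dB
Formula: STC ~ round(average of TL values)
Sum = 26.7 + 27.4 + 47.0 + 25.3 + 38.8 + 39.5 = 204.7
Average = 204.7 / 6 = 34.12
Rounded: 34

34


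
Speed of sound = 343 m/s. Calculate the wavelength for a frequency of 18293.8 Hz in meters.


Given values:
  c = 343 m/s, f = 18293.8 Hz
Formula: lambda = c / f
lambda = 343 / 18293.8
lambda = 0.0187

0.0187 m


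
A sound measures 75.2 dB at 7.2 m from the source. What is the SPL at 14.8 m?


Given values:
  SPL1 = 75.2 dB, r1 = 7.2 m, r2 = 14.8 m
Formula: SPL2 = SPL1 - 20 * log10(r2 / r1)
Compute ratio: r2 / r1 = 14.8 / 7.2 = 2.0556
Compute log10: log10(2.0556) = 0.312939
Compute drop: 20 * 0.312939 = 6.2588
SPL2 = 75.2 - 6.2588 = 68.94

68.94 dB


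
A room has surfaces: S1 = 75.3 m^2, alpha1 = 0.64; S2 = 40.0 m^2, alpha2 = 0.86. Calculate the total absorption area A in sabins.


Given surfaces:
  Surface 1: 75.3 * 0.64 = 48.192
  Surface 2: 40.0 * 0.86 = 34.4
Formula: A = sum(Si * alpha_i)
A = 48.192 + 34.4
A = 82.59

82.59 sabins


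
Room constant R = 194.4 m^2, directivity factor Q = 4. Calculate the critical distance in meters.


Given values:
  R = 194.4 m^2, Q = 4
Formula: d_c = 0.141 * sqrt(Q * R)
Compute Q * R = 4 * 194.4 = 777.6
Compute sqrt(777.6) = 27.8855
d_c = 0.141 * 27.8855 = 3.932

3.932 m


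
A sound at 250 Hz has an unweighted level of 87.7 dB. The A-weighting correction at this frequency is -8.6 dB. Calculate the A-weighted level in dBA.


Given values:
  SPL = 87.7 dB
  A-weighting at 250 Hz = -8.6 dB
Formula: L_A = SPL + A_weight
L_A = 87.7 + (-8.6)
L_A = 79.1

79.1 dBA


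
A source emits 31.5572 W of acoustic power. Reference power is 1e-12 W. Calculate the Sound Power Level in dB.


Given values:
  W = 31.5572 W
  W_ref = 1e-12 W
Formula: SWL = 10 * log10(W / W_ref)
Compute ratio: W / W_ref = 31557200000000
Compute log10: log10(31557200000000) = 13.499098
Multiply: SWL = 10 * 13.499098 = 134.99

134.99 dB


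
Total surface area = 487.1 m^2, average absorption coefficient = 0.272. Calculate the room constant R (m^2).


Given values:
  S = 487.1 m^2, alpha = 0.272
Formula: R = S * alpha / (1 - alpha)
Numerator: 487.1 * 0.272 = 132.4912
Denominator: 1 - 0.272 = 0.728
R = 132.4912 / 0.728 = 181.99

181.99 m^2


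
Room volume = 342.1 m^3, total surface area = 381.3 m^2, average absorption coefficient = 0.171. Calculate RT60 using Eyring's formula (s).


Given values:
  V = 342.1 m^3, S = 381.3 m^2, alpha = 0.171
Formula: RT60 = 0.161 * V / (-S * ln(1 - alpha))
Compute ln(1 - 0.171) = ln(0.829) = -0.187535
Denominator: -381.3 * -0.187535 = 71.5071
Numerator: 0.161 * 342.1 = 55.0781
RT60 = 55.0781 / 71.5071 = 0.77

0.77 s


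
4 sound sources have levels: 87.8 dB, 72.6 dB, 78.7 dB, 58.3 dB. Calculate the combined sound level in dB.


Formula: L_total = 10 * log10( sum(10^(Li/10)) )
  Source 1: 10^(87.8/10) = 602559586.0744
  Source 2: 10^(72.6/10) = 18197008.5861
  Source 3: 10^(78.7/10) = 74131024.1301
  Source 4: 10^(58.3/10) = 676082.9754
Sum of linear values = 695563701.766
L_total = 10 * log10(695563701.766) = 88.42

88.42 dB


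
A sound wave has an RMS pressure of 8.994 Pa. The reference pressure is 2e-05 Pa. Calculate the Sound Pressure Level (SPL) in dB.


Given values:
  p = 8.994 Pa
  p_ref = 2e-05 Pa
Formula: SPL = 20 * log10(p / p_ref)
Compute ratio: p / p_ref = 8.994 / 2e-05 = 449700
Compute log10: log10(449700) = 5.652923
Multiply: SPL = 20 * 5.652923 = 113.06

113.06 dB


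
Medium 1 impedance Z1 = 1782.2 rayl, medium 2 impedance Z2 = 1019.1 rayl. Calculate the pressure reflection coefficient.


Given values:
  Z1 = 1782.2 rayl, Z2 = 1019.1 rayl
Formula: R = (Z2 - Z1) / (Z2 + Z1)
Numerator: Z2 - Z1 = 1019.1 - 1782.2 = -763.1
Denominator: Z2 + Z1 = 1019.1 + 1782.2 = 2801.3
R = -763.1 / 2801.3 = -0.2724

-0.2724


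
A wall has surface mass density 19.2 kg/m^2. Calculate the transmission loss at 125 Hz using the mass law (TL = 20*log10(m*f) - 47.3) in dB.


Given values:
  m = 19.2 kg/m^2, f = 125 Hz
Formula: TL = 20 * log10(m * f) - 47.3
Compute m * f = 19.2 * 125 = 2400.0
Compute log10(2400.0) = 3.380211
Compute 20 * 3.380211 = 67.6042
TL = 67.6042 - 47.3 = 20.3

20.3 dB


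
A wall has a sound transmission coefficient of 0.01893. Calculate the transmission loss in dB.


Given values:
  tau = 0.01893
Formula: TL = 10 * log10(1 / tau)
Compute 1 / tau = 1 / 0.01893 = 52.8262
Compute log10(52.8262) = 1.722849
TL = 10 * 1.722849 = 17.23

17.23 dB


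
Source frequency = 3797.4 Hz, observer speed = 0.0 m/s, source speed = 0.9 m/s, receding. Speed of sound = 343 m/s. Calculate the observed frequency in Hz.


Given values:
  f_s = 3797.4 Hz, v_o = 0.0 m/s, v_s = 0.9 m/s
  Direction: receding
Formula: f_o = f_s * (c - v_o) / (c + v_s)
Numerator: c - v_o = 343 - 0.0 = 343.0
Denominator: c + v_s = 343 + 0.9 = 343.9
f_o = 3797.4 * 343.0 / 343.9 = 3787.46

3787.46 Hz


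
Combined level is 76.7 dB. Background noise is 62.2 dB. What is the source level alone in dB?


Given values:
  L_total = 76.7 dB, L_bg = 62.2 dB
Formula: L_source = 10 * log10(10^(L_total/10) - 10^(L_bg/10))
Convert to linear:
  10^(76.7/10) = 46773514.1287
  10^(62.2/10) = 1659586.9074
Difference: 46773514.1287 - 1659586.9074 = 45113927.2213
L_source = 10 * log10(45113927.2213) = 76.54

76.54 dB


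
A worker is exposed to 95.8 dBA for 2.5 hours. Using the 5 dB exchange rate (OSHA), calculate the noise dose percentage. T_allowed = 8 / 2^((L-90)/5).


Given values:
  L = 95.8 dBA, T = 2.5 hours
Formula: T_allowed = 8 / 2^((L - 90) / 5)
Compute exponent: (95.8 - 90) / 5 = 1.16
Compute 2^(1.16) = 2.234574
T_allowed = 8 / 2.234574 = 3.580101 hours
Dose = (T / T_allowed) * 100
Dose = (2.5 / 3.580101) * 100 = 69.83

69.83 %


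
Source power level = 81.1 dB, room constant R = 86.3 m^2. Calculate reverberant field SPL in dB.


Given values:
  Lw = 81.1 dB, R = 86.3 m^2
Formula: SPL = Lw + 10 * log10(4 / R)
Compute 4 / R = 4 / 86.3 = 0.04635
Compute 10 * log10(0.04635) = -13.3395
SPL = 81.1 + (-13.3395) = 67.76

67.76 dB


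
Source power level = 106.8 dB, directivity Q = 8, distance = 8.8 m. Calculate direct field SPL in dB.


Given values:
  Lw = 106.8 dB, Q = 8, r = 8.8 m
Formula: SPL = Lw + 10 * log10(Q / (4 * pi * r^2))
Compute 4 * pi * r^2 = 4 * pi * 8.8^2 = 973.1397
Compute Q / denom = 8 / 973.1397 = 0.00822081
Compute 10 * log10(0.00822081) = -20.8509
SPL = 106.8 + (-20.8509) = 85.95

85.95 dB


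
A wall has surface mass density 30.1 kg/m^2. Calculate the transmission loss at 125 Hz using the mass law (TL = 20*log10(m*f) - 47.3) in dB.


Given values:
  m = 30.1 kg/m^2, f = 125 Hz
Formula: TL = 20 * log10(m * f) - 47.3
Compute m * f = 30.1 * 125 = 3762.5
Compute log10(3762.5) = 3.575477
Compute 20 * 3.575477 = 71.5095
TL = 71.5095 - 47.3 = 24.21

24.21 dB


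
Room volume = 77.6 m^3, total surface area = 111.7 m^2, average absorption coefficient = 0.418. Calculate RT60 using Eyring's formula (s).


Given values:
  V = 77.6 m^3, S = 111.7 m^2, alpha = 0.418
Formula: RT60 = 0.161 * V / (-S * ln(1 - alpha))
Compute ln(1 - 0.418) = ln(0.582) = -0.541285
Denominator: -111.7 * -0.541285 = 60.4615
Numerator: 0.161 * 77.6 = 12.4936
RT60 = 12.4936 / 60.4615 = 0.207

0.207 s


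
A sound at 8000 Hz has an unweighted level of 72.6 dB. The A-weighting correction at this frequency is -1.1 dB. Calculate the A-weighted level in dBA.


Given values:
  SPL = 72.6 dB
  A-weighting at 8000 Hz = -1.1 dB
Formula: L_A = SPL + A_weight
L_A = 72.6 + (-1.1)
L_A = 71.5

71.5 dBA


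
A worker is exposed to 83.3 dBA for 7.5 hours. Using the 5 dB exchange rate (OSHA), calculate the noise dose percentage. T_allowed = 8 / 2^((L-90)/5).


Given values:
  L = 83.3 dBA, T = 7.5 hours
Formula: T_allowed = 8 / 2^((L - 90) / 5)
Compute exponent: (83.3 - 90) / 5 = -1.34
Compute 2^(-1.34) = 0.395021
T_allowed = 8 / 0.395021 = 20.252088 hours
Dose = (T / T_allowed) * 100
Dose = (7.5 / 20.252088) * 100 = 37.03

37.03 %


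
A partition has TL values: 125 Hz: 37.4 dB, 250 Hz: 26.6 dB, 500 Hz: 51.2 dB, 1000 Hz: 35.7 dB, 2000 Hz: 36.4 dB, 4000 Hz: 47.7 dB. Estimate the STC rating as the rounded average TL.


Given TL values at each frequency:
  125 Hz: 37.4 dB
  250 Hz: 26.6 dB
  500 Hz: 51.2 dB
  1000 Hz: 35.7 dB
  2000 Hz: 36.4 dB
  4000 Hz: 47.7 dB
Formula: STC ~ round(average of TL values)
Sum = 37.4 + 26.6 + 51.2 + 35.7 + 36.4 + 47.7 = 235.0
Average = 235.0 / 6 = 39.17
Rounded: 39

39


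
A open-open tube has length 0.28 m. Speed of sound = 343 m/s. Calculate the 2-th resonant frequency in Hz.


Given values:
  Tube type: open-open, L = 0.28 m, c = 343 m/s, n = 2
Formula: f_n = n * c / (2 * L)
Compute 2 * L = 2 * 0.28 = 0.56
f = 2 * 343 / 0.56
f = 1225.0

1225.0 Hz


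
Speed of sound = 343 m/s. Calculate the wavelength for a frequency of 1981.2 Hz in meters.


Given values:
  c = 343 m/s, f = 1981.2 Hz
Formula: lambda = c / f
lambda = 343 / 1981.2
lambda = 0.1731

0.1731 m


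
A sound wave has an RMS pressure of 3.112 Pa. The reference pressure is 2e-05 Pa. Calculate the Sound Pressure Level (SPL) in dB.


Given values:
  p = 3.112 Pa
  p_ref = 2e-05 Pa
Formula: SPL = 20 * log10(p / p_ref)
Compute ratio: p / p_ref = 3.112 / 2e-05 = 155600
Compute log10: log10(155600) = 5.19201
Multiply: SPL = 20 * 5.19201 = 103.84

103.84 dB


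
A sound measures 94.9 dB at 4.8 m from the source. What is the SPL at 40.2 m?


Given values:
  SPL1 = 94.9 dB, r1 = 4.8 m, r2 = 40.2 m
Formula: SPL2 = SPL1 - 20 * log10(r2 / r1)
Compute ratio: r2 / r1 = 40.2 / 4.8 = 8.375
Compute log10: log10(8.375) = 0.922985
Compute drop: 20 * 0.922985 = 18.4597
SPL2 = 94.9 - 18.4597 = 76.44

76.44 dB


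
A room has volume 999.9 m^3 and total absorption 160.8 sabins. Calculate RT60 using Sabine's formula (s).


Given values:
  V = 999.9 m^3
  A = 160.8 sabins
Formula: RT60 = 0.161 * V / A
Numerator: 0.161 * 999.9 = 160.9839
RT60 = 160.9839 / 160.8 = 1.001

1.001 s


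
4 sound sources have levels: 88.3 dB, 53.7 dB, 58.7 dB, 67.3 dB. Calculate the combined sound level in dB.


Formula: L_total = 10 * log10( sum(10^(Li/10)) )
  Source 1: 10^(88.3/10) = 676082975.392
  Source 2: 10^(53.7/10) = 234422.8815
  Source 3: 10^(58.7/10) = 741310.2413
  Source 4: 10^(67.3/10) = 5370317.9637
Sum of linear values = 682429026.4785
L_total = 10 * log10(682429026.4785) = 88.34

88.34 dB


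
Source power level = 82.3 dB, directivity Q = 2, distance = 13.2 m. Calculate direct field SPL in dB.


Given values:
  Lw = 82.3 dB, Q = 2, r = 13.2 m
Formula: SPL = Lw + 10 * log10(Q / (4 * pi * r^2))
Compute 4 * pi * r^2 = 4 * pi * 13.2^2 = 2189.5644
Compute Q / denom = 2 / 2189.5644 = 0.00091342
Compute 10 * log10(0.00091342) = -30.3933
SPL = 82.3 + (-30.3933) = 51.91

51.91 dB


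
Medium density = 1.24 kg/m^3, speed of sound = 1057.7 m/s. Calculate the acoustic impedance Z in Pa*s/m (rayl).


Given values:
  rho = 1.24 kg/m^3
  c = 1057.7 m/s
Formula: Z = rho * c
Z = 1.24 * 1057.7
Z = 1311.55

1311.55 rayl
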